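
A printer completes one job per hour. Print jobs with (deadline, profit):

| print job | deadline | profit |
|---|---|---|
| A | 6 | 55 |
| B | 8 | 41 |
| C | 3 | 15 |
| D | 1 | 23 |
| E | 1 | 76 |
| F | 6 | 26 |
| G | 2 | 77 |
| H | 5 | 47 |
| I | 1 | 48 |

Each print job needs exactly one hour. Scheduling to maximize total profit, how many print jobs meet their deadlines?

7

Sort by profit descending; place each in the latest free slot ≤ its deadline.
Profit order: G=77 E=76 A=55 I=48 H=47 B=41 F=26 D=23 C=15
Assign: G→slot 2, E→slot 1, A→slot 6, I skipped, H→slot 5, B→slot 8, F→slot 4, D skipped, C→slot 3.
Slots: [1:E] [2:G] [3:C] [4:F] [5:H] [6:A] [8:B]
7 of 9 scheduled.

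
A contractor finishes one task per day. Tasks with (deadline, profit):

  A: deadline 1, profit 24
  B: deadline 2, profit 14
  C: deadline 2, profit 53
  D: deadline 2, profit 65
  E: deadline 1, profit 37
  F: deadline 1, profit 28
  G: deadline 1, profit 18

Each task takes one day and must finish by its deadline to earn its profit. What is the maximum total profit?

By profit: D(d2,65), C(d2,53), E(d1,37), F(d1,28), A(d1,24), G(d1,18), B(d2,14)
D→slot 2; C→slot 1; E skipped; F skipped; A skipped; G skipped; B skipped.
Profit = 53 + 65 = 118

118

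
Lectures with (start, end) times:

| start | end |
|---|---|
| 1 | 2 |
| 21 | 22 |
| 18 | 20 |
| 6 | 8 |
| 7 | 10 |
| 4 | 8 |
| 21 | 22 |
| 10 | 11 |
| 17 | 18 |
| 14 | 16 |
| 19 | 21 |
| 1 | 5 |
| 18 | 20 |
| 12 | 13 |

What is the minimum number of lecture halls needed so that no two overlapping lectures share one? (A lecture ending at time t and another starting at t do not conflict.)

The answer is the maximum number of intervals overlapping at any instant.
Events (time:±→running): 1:+→1 1:+→2 2:-→1 4:+→2 5:-→1 6:+→2 7:+→3 … peak 3.

3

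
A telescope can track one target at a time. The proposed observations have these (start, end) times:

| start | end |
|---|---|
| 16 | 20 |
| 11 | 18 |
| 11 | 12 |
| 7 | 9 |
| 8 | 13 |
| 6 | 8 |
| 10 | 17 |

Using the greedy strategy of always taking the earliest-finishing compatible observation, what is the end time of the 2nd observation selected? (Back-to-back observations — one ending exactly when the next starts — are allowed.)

Sorted by end: (6,8)  (7,9)  (11,12)  (8,13)  (10,17)  (11,18)  (16,20)
take (6,8); take (11,12); skip (10,17); take (16,20).
Selected: (6,8) (11,12) (16,20)

12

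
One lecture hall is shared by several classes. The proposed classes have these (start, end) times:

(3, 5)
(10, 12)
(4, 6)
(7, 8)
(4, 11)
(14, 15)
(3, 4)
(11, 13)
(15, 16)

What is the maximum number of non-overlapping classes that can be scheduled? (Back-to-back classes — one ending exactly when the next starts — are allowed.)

6

Sorted by end: (3,4)  (3,5)  (4,6)  (7,8)  (4,11)  (10,12)  (11,13)  (14,15)  (15,16)
take (3,4); skip (3,5); take (4,6); take (7,8); skip (4,11); take (10,12); take (14,15); take (15,16).
Selected 6 classes.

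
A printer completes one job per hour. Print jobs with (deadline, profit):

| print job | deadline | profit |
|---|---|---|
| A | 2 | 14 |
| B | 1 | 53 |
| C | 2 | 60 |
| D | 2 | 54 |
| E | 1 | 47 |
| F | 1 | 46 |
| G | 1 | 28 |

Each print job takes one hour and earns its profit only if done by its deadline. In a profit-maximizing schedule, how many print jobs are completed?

Take jobs in profit order; each goes to the latest open slot no later than its deadline.
By profit: C(d2,60), D(d2,54), B(d1,53), E(d1,47), F(d1,46), G(d1,28), A(d2,14)
C→slot 2; D→slot 1; B skipped; E skipped; F skipped; G skipped; A skipped.
2 of 7 scheduled.

2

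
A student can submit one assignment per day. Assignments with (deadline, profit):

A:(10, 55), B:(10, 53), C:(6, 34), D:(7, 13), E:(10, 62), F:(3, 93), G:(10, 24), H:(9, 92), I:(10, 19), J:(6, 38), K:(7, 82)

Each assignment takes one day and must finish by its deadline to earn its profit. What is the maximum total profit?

Sort by profit descending; place each in the latest free slot ≤ its deadline.
Profit order: F=93 H=92 K=82 E=62 A=55 B=53 J=38 C=34 G=24 I=19 D=13
Assign: F→slot 3, H→slot 9, K→slot 7, E→slot 10, A→slot 8, B→slot 6, J→slot 5, C→slot 4, G→slot 2, I→slot 1, D skipped.
Slots: [1:I] [2:G] [3:F] [4:C] [5:J] [6:B] [7:K] [8:A] [9:H] [10:E]
Profit = 19 + 24 + 93 + 34 + 38 + 53 + 82 + 55 + 92 + 62 = 552

552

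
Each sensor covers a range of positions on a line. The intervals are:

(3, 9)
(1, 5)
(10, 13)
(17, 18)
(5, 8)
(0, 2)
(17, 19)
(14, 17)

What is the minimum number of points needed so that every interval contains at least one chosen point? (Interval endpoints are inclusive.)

Process intervals by earliest right end; each time one isn't hit yet, stab at its right endpoint.
By right end: [0,2]  [1,5]  [5,8]  [3,9]  [10,13]  [14,17]  [17,18]  [17,19]
[0,2] uncovered → point at 2; [5,8] uncovered → point at 8; [10,13] uncovered → point at 13; [14,17] uncovered → point at 17.
Points: 2, 8, 13, 17 (4 total).

4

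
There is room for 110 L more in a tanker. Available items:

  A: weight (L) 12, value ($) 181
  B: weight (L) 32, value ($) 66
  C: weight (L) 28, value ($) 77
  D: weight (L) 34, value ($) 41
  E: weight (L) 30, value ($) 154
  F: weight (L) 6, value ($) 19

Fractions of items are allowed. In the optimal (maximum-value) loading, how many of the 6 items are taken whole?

5

Greedy by value/weight ratio, highest first.
Order: A (181/12=15.08) > E (154/30=5.13) > F (19/6=3.17) > C (77/28=2.75) > B (66/32=2.06) > D (41/34=1.21)
Fill: take A (12 @ 181) → take E (30 @ 154) → take F (6 @ 19) → take C (28 @ 77) → take B (32 @ 66) → take 2/34 of D → 2.41; 110/110 used.
5 item(s) taken whole; one partial (take 2/34 of D).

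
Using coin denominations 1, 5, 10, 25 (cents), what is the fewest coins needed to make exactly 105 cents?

105 − 4×25→5 − 1×5→0
Total coins = 4 + 1 = 5

5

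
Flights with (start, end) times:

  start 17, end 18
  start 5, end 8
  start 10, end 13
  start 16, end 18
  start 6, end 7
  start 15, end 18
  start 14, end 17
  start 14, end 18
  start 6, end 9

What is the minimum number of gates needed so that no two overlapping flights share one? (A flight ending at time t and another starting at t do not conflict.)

4

starts: [5, 6, 6, 10, 14, 14, 15, 16, 17]
ends:   [7, 8, 9, 13, 17, 18, 18, 18, 18]
s5→1 s6→2 s6→3 e7→2 e8→1 e9→0 s10→1 e13→0 s14→1 s14→2 s15→3 s16→4  — peak 4.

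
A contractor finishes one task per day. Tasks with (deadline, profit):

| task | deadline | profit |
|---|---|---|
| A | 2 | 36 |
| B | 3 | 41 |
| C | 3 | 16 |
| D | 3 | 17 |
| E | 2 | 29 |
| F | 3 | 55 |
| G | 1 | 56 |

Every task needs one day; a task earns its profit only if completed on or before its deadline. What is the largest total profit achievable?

Take jobs in profit order; each goes to the latest open slot no later than its deadline.
By profit: G(d1,56), F(d3,55), B(d3,41), A(d2,36), E(d2,29), D(d3,17), C(d3,16)
G→slot 1; F→slot 3; B→slot 2; A skipped; E skipped; D skipped; C skipped.
Profit = 56 + 41 + 55 = 152

152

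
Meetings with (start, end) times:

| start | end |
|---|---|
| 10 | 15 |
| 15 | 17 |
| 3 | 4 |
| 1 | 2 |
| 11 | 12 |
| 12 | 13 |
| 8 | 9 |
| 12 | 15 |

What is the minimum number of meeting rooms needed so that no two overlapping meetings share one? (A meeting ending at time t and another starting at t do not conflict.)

3

starts: [1, 3, 8, 10, 11, 12, 12, 15]
ends:   [2, 4, 9, 12, 13, 15, 15, 17]
s1→1 e2→0 s3→1 e4→0 s8→1 e9→0 s10→1 s11→2 e12→1 s12→2 s12→3  — peak 3.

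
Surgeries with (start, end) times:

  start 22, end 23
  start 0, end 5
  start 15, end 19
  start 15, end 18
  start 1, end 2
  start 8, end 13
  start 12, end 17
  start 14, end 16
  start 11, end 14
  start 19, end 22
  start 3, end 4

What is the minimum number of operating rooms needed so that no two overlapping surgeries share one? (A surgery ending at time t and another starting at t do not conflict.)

4

The answer is the maximum number of intervals overlapping at any instant.
starts: [0, 1, 3, 8, 11, 12, 14, 15, 15, 19, 22]
ends:   [2, 4, 5, 13, 14, 16, 17, 18, 19, 22, 23]
s0→1 s1→2 e2→1 s3→2 e4→1 e5→0 s8→1 s11→2 s12→3 e13→2 e14→1 s14→2 s15→3 s15→4  — peak 4.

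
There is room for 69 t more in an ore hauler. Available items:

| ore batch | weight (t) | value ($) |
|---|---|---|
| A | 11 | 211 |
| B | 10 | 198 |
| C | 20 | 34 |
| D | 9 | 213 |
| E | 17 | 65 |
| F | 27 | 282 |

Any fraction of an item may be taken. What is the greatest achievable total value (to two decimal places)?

949.88

Sort by value per unit weight and fill in that order.
Order: D (213/9=23.67) > B (198/10=19.80) > A (211/11=19.18) > F (282/27=10.44) > E (65/17=3.82) > C (34/20=1.70)
Fill: take D (9 @ 213) → take B (10 @ 198) → take A (11 @ 211) → take F (27 @ 282) → take 12/17 of E → 45.88; 69/69 used.
Total value = 949.88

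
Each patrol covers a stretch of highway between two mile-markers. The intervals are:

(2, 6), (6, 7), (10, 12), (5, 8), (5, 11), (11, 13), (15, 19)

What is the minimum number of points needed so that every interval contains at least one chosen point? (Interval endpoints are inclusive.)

Process intervals by earliest right end; each time one isn't hit yet, stab at its right endpoint.
Sorted: [2,6] [6,7] [5,8] [5,11] [10,12] [11,13] [15,19]
{[2,6],[6,7],[5,8],[5,11]} hit by 6; {[10,12],[11,13]} hit by 12; {[15,19]} hit by 19.
Points: 6, 12, 19 (3 total).

3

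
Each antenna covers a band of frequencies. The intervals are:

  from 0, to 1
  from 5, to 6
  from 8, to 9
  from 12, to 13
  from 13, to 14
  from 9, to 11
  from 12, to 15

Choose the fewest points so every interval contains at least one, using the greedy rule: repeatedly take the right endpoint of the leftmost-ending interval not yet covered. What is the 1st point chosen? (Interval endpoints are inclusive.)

1

Sort by right endpoint; whenever an interval is uncovered, place a point at its right end.
Sorted: [0,1] [5,6] [8,9] [9,11] [12,13] [13,14] [12,15]
{[0,1]} hit by 1; {[5,6]} hit by 6; {[8,9],[9,11]} hit by 9; {[12,13],[13,14],[12,15]} hit by 13.
Points: 1, 6, 9, 13 (4 total).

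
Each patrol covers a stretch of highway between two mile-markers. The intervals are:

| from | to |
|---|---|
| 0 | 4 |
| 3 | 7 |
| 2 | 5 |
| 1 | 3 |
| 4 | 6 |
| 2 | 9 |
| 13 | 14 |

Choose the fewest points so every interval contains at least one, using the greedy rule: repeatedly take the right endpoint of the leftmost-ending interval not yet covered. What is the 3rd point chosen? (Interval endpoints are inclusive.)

Sort by right endpoint; whenever an interval is uncovered, place a point at its right end.
By right end: [1,3]  [0,4]  [2,5]  [4,6]  [3,7]  [2,9]  [13,14]
[1,3] uncovered → point at 3; [4,6] uncovered → point at 6; [13,14] uncovered → point at 14.
Points: 3, 6, 14 (3 total).

14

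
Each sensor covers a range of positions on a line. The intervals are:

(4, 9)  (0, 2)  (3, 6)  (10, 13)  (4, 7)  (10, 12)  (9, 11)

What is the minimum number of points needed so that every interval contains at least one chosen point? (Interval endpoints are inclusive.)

3

Process intervals by earliest right end; each time one isn't hit yet, stab at its right endpoint.
By right end: [0,2]  [3,6]  [4,7]  [4,9]  [9,11]  [10,12]  [10,13]
[0,2] uncovered → point at 2; [3,6] uncovered → point at 6; [9,11] uncovered → point at 11.
Points: 2, 6, 11 (3 total).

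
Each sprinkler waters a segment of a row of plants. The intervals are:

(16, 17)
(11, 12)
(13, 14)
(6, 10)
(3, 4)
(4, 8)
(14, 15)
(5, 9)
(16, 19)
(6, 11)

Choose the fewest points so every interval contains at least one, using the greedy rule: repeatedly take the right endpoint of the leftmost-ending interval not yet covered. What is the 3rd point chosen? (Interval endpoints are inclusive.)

12

Process intervals by earliest right end; each time one isn't hit yet, stab at its right endpoint.
Sorted: [3,4] [4,8] [5,9] [6,10] [6,11] [11,12] [13,14] [14,15] [16,17] [16,19]
{[3,4],[4,8]} hit by 4; {[5,9],[6,10],[6,11]} hit by 9; {[11,12]} hit by 12; {[13,14],[14,15]} hit by 14; {[16,17],[16,19]} hit by 17.
Points: 4, 9, 12, 14, 17 (5 total).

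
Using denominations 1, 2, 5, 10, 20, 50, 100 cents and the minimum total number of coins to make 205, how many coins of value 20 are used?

0

205 = 2×100 + 1×5
Count of 20: 0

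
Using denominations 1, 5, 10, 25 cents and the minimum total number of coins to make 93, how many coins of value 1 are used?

93 − 3×25→18 − 1×10→8 − 1×5→3 − 3×1→0
Count of 1: 3

3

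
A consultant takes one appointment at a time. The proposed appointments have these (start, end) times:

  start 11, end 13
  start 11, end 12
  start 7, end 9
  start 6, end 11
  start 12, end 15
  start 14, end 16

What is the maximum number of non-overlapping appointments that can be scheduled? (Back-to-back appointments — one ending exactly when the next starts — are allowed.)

3

Greedy by earliest finish: after sorting by end time, pick each interval compatible with the last pick.
By end time: (7,9), (6,11), (11,12), (11,13), (12,15), (14,16).
Pick (7,9); next start ≥ 9 → (11,12); next start ≥ 12 → (12,15).
Selected 3 appointments.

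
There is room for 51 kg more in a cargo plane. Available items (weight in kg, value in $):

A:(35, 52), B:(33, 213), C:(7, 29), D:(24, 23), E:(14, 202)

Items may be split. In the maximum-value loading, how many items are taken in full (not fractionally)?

Sort by value per unit weight and fill in that order.
Ratios (sorted): E 14.43, B 6.45, C 4.14, A 1.49, D 0.96
take E (14 @ 202); take B (33 @ 213); take 4/7 of C → 16.57. Capacity used 51/51.
2 item(s) taken whole; one partial (take 4/7 of C).

2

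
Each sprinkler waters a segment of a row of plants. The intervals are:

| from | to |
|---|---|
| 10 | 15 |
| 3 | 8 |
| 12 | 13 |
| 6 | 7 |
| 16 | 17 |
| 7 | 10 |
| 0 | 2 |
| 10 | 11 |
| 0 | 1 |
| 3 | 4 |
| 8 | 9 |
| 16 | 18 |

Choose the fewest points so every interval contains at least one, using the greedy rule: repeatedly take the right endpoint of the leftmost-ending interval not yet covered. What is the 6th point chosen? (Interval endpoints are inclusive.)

13

Process intervals by earliest right end; each time one isn't hit yet, stab at its right endpoint.
By right end: [0,1]  [0,2]  [3,4]  [6,7]  [3,8]  [8,9]  [7,10]  [10,11]  [12,13]  [10,15]  [16,17]  [16,18]
[0,1] uncovered → point at 1; [3,4] uncovered → point at 4; [6,7] uncovered → point at 7; [8,9] uncovered → point at 9; [10,11] uncovered → point at 11; [12,13] uncovered → point at 13; [16,17] uncovered → point at 17.
Points: 1, 4, 7, 9, 11, 13, 17 (7 total).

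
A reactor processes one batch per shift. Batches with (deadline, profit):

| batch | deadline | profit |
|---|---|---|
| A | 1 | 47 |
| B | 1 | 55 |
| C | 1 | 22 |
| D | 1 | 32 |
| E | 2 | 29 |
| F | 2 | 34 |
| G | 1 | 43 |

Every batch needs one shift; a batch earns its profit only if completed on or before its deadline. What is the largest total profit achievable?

Sort by profit descending; place each in the latest free slot ≤ its deadline.
By profit: B(d1,55), A(d1,47), G(d1,43), F(d2,34), D(d1,32), E(d2,29), C(d1,22)
B→slot 1; A skipped; G skipped; F→slot 2; D skipped; E skipped; C skipped.
Profit = 55 + 34 = 89

89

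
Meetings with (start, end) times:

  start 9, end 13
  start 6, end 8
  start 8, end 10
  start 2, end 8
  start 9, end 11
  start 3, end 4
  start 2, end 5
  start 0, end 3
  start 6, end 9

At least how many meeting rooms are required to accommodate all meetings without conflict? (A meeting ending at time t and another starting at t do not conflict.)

3

Events (time:±→running): 0:+→1 2:+→2 2:+→3 … peak 3.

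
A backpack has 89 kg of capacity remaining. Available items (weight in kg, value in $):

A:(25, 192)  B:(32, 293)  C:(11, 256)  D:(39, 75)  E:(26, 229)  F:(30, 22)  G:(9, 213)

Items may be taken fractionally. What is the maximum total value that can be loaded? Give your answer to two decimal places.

Order: G (213/9=23.67) > C (256/11=23.27) > B (293/32=9.16) > E (229/26=8.81) > A (192/25=7.68) > D (75/39=1.92) > F (22/30=0.73)
Fill: take G (9 @ 213) → take C (11 @ 256) → take B (32 @ 293) → take E (26 @ 229) → take 11/25 of A → 84.48; 89/89 used.
Total value = 1075.48

1075.48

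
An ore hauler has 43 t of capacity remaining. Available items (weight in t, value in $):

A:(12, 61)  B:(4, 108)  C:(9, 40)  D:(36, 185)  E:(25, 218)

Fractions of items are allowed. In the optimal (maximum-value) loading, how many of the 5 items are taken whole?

Greedy by value/weight ratio, highest first.
Ratios (sorted): B 27.00, E 8.72, D 5.14, A 5.08, C 4.44
take B (4 @ 108); take E (25 @ 218); take 14/36 of D → 71.94. Capacity used 43/43.
2 item(s) taken whole; one partial (take 14/36 of D).

2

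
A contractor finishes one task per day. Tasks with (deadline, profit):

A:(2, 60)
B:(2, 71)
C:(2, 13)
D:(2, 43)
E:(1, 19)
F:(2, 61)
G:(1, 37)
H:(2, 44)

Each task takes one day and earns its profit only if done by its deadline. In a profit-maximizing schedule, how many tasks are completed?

Take jobs in profit order; each goes to the latest open slot no later than its deadline.
Profit order: B=71 F=61 A=60 H=44 D=43 G=37 E=19 C=13
Assign: B→slot 2, F→slot 1, A skipped, H skipped, D skipped, G skipped, E skipped, C skipped.
Slots: [1:F] [2:B]
2 of 8 scheduled.

2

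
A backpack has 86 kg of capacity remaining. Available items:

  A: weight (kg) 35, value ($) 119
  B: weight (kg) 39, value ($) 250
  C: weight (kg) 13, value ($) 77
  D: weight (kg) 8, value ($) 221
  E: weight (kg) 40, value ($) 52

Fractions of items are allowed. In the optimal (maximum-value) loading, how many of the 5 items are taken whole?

Order: D (221/8=27.62) > B (250/39=6.41) > C (77/13=5.92) > A (119/35=3.40) > E (52/40=1.30)
Fill: take D (8 @ 221) → take B (39 @ 250) → take C (13 @ 77) → take 26/35 of A → 88.40; 86/86 used.
3 item(s) taken whole; one partial (take 26/35 of A).

3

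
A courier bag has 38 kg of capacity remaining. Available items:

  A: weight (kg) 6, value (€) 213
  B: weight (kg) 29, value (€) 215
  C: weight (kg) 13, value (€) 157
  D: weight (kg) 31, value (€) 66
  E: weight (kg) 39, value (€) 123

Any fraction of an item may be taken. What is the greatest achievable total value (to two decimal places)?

510.86

Greedy by value/weight ratio, highest first.
Ratios (sorted): A 35.50, C 12.08, B 7.41, E 3.15, D 2.13
take A (6 @ 213); take C (13 @ 157); take 19/29 of B → 140.86. Capacity used 38/38.
Total value = 510.86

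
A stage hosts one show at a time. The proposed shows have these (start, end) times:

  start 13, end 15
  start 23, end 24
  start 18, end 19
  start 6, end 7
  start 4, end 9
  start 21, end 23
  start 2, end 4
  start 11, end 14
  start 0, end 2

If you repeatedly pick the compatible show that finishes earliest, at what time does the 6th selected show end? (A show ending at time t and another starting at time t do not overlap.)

23

Order by finish time; keep every interval that doesn't clash with the previous kept one.
Sorted by end: (0,2)  (2,4)  (6,7)  (4,9)  (11,14)  (13,15)  (18,19)  (21,23)  (23,24)
take (0,2); take (2,4); take (6,7); take (11,14); take (18,19); take (21,23); take (23,24).
Selected: (0,2) (2,4) (6,7) (11,14) (18,19) (21,23) (23,24)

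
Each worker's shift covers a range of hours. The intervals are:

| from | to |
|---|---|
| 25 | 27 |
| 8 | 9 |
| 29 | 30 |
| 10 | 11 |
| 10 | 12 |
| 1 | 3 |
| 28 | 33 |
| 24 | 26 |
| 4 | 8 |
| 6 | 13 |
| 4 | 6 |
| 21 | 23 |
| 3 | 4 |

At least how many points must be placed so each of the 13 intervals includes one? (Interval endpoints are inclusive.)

7

Process intervals by earliest right end; each time one isn't hit yet, stab at its right endpoint.
By right end: [1,3]  [3,4]  [4,6]  [4,8]  [8,9]  [10,11]  [10,12]  [6,13]  [21,23]  [24,26]  [25,27]  [29,30]  [28,33]
[1,3] uncovered → point at 3; [4,6] uncovered → point at 6; [8,9] uncovered → point at 9; [10,11] uncovered → point at 11; [21,23] uncovered → point at 23; [24,26] uncovered → point at 26; [29,30] uncovered → point at 30.
Points: 3, 6, 9, 11, 23, 26, 30 (7 total).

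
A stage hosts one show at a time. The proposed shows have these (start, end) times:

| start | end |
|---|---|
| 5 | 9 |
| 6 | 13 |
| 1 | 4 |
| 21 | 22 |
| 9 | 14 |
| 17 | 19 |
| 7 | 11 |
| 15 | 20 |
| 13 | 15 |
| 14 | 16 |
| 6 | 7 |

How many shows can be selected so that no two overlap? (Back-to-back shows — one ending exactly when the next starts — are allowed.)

Greedy by earliest finish: after sorting by end time, pick each interval compatible with the last pick.
Sorted by end: (1,4)  (6,7)  (5,9)  (7,11)  (6,13)  (9,14)  (13,15)  (14,16)  (17,19)  (15,20)  (21,22)
take (1,4); take (6,7); take (7,11); take (13,15); take (17,19); take (21,22).
Selected 6 shows.

6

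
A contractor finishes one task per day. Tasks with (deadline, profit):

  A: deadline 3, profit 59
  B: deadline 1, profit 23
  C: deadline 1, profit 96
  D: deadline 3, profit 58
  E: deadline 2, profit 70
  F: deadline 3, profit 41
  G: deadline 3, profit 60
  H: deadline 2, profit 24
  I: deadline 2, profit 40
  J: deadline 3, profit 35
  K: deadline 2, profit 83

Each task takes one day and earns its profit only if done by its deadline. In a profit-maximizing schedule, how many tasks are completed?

Profit order: C=96 K=83 E=70 G=60 A=59 D=58 F=41 I=40 J=35 H=24 B=23
Assign: C→slot 1, K→slot 2, E skipped, G→slot 3, A skipped, D skipped, F skipped, I skipped, J skipped, H skipped, B skipped.
Slots: [1:C] [2:K] [3:G]
3 of 11 scheduled.

3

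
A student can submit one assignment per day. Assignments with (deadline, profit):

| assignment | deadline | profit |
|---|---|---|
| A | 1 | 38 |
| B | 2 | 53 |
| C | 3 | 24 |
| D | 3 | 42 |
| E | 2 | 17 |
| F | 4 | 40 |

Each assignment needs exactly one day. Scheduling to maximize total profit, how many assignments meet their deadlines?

By profit: B(d2,53), D(d3,42), F(d4,40), A(d1,38), C(d3,24), E(d2,17)
B→slot 2; D→slot 3; F→slot 4; A→slot 1; C skipped; E skipped.
4 of 6 scheduled.

4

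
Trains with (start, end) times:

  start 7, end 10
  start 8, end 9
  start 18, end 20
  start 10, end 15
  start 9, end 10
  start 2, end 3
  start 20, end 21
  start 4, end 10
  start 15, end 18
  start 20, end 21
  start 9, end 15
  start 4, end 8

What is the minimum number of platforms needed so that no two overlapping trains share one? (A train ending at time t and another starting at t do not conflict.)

The answer is the maximum number of intervals overlapping at any instant.
starts: [2, 4, 4, 7, 8, 9, 9, 10, 15, 18, 20, 20]
ends:   [3, 8, 9, 10, 10, 10, 15, 15, 18, 20, 21, 21]
s2→1 e3→0 s4→1 s4→2 s7→3 e8→2 s8→3 e9→2 s9→3 s9→4  — peak 4.

4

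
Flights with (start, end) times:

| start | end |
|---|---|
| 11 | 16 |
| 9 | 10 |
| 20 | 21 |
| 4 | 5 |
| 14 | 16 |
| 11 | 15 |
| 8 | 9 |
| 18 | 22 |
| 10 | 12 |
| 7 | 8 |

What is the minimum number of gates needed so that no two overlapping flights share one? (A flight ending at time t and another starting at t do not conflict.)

3

Events (time:±→running): 4:+→1 5:-→0 7:+→1 8:-→0 8:+→1 9:-→0 9:+→1 10:-→0 10:+→1 11:+→2 11:+→3 … peak 3.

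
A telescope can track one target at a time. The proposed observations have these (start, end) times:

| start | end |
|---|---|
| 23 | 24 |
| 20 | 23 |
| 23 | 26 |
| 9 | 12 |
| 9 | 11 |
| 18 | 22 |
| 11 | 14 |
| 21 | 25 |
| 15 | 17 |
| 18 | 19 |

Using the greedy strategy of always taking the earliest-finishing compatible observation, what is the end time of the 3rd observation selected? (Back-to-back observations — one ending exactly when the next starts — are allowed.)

By end time: (9,11), (9,12), (11,14), (15,17), (18,19), (18,22), (20,23), (23,24), (21,25), (23,26).
Pick (9,11); next start ≥ 11 → (11,14); next start ≥ 14 → (15,17); next start ≥ 17 → (18,19); next start ≥ 19 → (20,23); next start ≥ 23 → (23,24).
Selected: (9,11) (11,14) (15,17) (18,19) (20,23) (23,24)

17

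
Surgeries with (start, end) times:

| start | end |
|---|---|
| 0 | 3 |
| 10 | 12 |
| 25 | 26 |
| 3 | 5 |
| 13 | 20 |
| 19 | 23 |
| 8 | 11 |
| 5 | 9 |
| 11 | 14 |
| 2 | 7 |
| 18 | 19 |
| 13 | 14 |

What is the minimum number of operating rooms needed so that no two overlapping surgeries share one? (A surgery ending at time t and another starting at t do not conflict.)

Count concurrent intervals with a sweep; the peak is the room count.
Events (time:±→running): 0:+→1 2:+→2 3:-→1 3:+→2 5:-→1 5:+→2 7:-→1 8:+→2 9:-→1 10:+→2 11:-→1 11:+→2 12:-→1 13:+→2 13:+→3 … peak 3.

3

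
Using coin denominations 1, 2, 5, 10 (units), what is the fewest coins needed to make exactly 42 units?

Greedy: take as many of the largest coin as possible, then repeat with the remainder.
42 − 4×10→2 − 1×2→0
Total coins = 4 + 1 = 5

5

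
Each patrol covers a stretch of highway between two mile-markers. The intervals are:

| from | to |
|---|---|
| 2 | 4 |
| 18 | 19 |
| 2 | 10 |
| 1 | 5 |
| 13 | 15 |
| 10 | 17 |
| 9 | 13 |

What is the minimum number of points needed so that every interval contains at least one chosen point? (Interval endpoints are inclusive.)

Sort by right endpoint; whenever an interval is uncovered, place a point at its right end.
Sorted: [2,4] [1,5] [2,10] [9,13] [13,15] [10,17] [18,19]
{[2,4],[1,5],[2,10]} hit by 4; {[9,13],[13,15],[10,17]} hit by 13; {[18,19]} hit by 19.
Points: 4, 13, 19 (3 total).

3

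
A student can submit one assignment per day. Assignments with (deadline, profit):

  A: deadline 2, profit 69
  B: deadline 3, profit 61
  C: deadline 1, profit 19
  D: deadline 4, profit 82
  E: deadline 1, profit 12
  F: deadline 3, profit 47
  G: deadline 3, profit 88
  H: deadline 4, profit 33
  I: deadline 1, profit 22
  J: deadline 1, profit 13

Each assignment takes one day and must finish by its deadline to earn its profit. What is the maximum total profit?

300

Profit order: G=88 D=82 A=69 B=61 F=47 H=33 I=22 C=19 J=13 E=12
Assign: G→slot 3, D→slot 4, A→slot 2, B→slot 1, F skipped, H skipped, I skipped, C skipped, J skipped, E skipped.
Slots: [1:B] [2:A] [3:G] [4:D]
Profit = 61 + 69 + 88 + 82 = 300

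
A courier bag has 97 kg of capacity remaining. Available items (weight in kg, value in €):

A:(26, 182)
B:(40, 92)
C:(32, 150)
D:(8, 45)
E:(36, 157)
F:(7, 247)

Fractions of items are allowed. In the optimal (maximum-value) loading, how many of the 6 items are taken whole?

4

Order: F (247/7=35.29) > A (182/26=7.00) > D (45/8=5.62) > C (150/32=4.69) > E (157/36=4.36) > B (92/40=2.30)
Fill: take F (7 @ 247) → take A (26 @ 182) → take D (8 @ 45) → take C (32 @ 150) → take 24/36 of E → 104.67; 97/97 used.
4 item(s) taken whole; one partial (take 24/36 of E).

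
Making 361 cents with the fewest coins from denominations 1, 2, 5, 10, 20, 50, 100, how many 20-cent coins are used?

0

361 = 3×100 + 1×50 + 1×10 + 1×1
Count of 20: 0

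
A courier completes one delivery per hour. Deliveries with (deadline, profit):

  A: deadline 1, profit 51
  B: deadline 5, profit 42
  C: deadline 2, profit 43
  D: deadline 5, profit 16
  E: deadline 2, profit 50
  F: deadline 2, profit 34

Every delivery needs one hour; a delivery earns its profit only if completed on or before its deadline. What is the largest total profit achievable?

Sort by profit descending; place each in the latest free slot ≤ its deadline.
By profit: A(d1,51), E(d2,50), C(d2,43), B(d5,42), F(d2,34), D(d5,16)
A→slot 1; E→slot 2; C skipped; B→slot 5; F skipped; D→slot 4.
Profit = 51 + 50 + 16 + 42 = 159

159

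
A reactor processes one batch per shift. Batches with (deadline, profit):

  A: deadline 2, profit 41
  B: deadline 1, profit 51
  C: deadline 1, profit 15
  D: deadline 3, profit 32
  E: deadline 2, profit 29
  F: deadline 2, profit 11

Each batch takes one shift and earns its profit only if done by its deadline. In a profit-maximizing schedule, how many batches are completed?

Profit order: B=51 A=41 D=32 E=29 C=15 F=11
Assign: B→slot 1, A→slot 2, D→slot 3, E skipped, C skipped, F skipped.
Slots: [1:B] [2:A] [3:D]
3 of 6 scheduled.

3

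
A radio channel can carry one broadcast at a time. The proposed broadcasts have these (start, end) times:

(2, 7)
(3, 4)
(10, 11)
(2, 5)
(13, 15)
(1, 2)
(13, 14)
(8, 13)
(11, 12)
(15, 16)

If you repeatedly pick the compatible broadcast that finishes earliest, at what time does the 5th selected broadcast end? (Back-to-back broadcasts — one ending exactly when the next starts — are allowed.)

14

Order by finish time; keep every interval that doesn't clash with the previous kept one.
By end time: (1,2), (3,4), (2,5), (2,7), (10,11), (11,12), (8,13), (13,14), (13,15), (15,16).
Pick (1,2); next start ≥ 2 → (3,4); next start ≥ 4 → (10,11); next start ≥ 11 → (11,12); next start ≥ 12 → (13,14); next start ≥ 14 → (15,16).
Selected: (1,2) (3,4) (10,11) (11,12) (13,14) (15,16)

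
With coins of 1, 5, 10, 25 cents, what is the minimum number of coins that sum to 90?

Greedy: take as many of the largest coin as possible, then repeat with the remainder.
90 − 3×25→15 − 1×10→5 − 1×5→0
Total coins = 3 + 1 + 1 = 5

5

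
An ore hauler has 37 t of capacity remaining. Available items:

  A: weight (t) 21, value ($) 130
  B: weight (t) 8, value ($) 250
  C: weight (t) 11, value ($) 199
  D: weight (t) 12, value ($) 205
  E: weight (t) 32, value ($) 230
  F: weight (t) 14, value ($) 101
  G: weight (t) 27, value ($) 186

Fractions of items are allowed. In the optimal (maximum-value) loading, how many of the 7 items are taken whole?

Greedy by value/weight ratio, highest first.
Order: B (250/8=31.25) > C (199/11=18.09) > D (205/12=17.08) > F (101/14=7.21) > E (230/32=7.19) > G (186/27=6.89) > A (130/21=6.19)
Fill: take B (8 @ 250) → take C (11 @ 199) → take D (12 @ 205) → take 6/14 of F → 43.29; 37/37 used.
3 item(s) taken whole; one partial (take 6/14 of F).

3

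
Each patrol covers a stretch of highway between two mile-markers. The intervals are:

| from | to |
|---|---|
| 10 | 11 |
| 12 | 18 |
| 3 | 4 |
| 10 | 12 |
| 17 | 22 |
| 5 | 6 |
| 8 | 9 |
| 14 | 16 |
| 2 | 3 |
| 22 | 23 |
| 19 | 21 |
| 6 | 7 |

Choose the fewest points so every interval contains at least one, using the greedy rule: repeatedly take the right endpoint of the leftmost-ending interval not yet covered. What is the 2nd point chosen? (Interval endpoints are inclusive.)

Process intervals by earliest right end; each time one isn't hit yet, stab at its right endpoint.
Sorted: [2,3] [3,4] [5,6] [6,7] [8,9] [10,11] [10,12] [14,16] [12,18] [19,21] [17,22] [22,23]
{[2,3],[3,4]} hit by 3; {[5,6],[6,7]} hit by 6; {[8,9]} hit by 9; {[10,11],[10,12]} hit by 11; {[14,16],[12,18]} hit by 16; {[19,21],[17,22]} hit by 21; {[22,23]} hit by 23.
Points: 3, 6, 9, 11, 16, 21, 23 (7 total).

6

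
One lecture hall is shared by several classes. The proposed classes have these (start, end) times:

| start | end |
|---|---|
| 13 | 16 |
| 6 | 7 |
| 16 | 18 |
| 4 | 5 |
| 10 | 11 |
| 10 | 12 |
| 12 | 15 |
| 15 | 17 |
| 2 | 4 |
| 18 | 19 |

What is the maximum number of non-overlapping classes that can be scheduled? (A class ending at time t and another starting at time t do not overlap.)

7

Sorted by end: (2,4)  (4,5)  (6,7)  (10,11)  (10,12)  (12,15)  (13,16)  (15,17)  (16,18)  (18,19)
take (2,4); take (4,5); take (6,7); take (10,11); take (12,15); skip (13,16); take (15,17); skip (16,18); take (18,19).
Selected 7 classes.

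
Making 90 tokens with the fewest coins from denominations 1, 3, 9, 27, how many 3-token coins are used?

0

Greedy: take as many of the largest coin as possible, then repeat with the remainder.
90 − 3×27→9 − 1×9→0
Count of 3: 0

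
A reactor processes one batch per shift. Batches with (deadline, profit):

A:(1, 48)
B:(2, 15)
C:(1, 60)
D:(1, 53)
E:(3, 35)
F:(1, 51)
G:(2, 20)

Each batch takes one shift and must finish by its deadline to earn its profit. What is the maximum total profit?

Profit order: C=60 D=53 F=51 A=48 E=35 G=20 B=15
Assign: C→slot 1, D skipped, F skipped, A skipped, E→slot 3, G→slot 2, B skipped.
Slots: [1:C] [2:G] [3:E]
Profit = 60 + 20 + 35 = 115

115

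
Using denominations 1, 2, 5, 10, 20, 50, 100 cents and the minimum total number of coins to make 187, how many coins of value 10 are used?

Use the largest denomination that fits, subtract, and repeat.
187 − 1×100→87 − 1×50→37 − 1×20→17 − 1×10→7 − 1×5→2 − 1×2→0
Count of 10: 1

1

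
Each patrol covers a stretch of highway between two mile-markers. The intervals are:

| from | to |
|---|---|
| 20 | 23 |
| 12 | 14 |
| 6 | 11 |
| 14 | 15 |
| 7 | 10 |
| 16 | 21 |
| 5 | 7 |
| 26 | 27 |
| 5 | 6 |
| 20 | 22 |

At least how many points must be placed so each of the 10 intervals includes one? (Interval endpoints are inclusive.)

5

Process intervals by earliest right end; each time one isn't hit yet, stab at its right endpoint.
Sorted: [5,6] [5,7] [7,10] [6,11] [12,14] [14,15] [16,21] [20,22] [20,23] [26,27]
{[5,6],[5,7]} hit by 6; {[7,10],[6,11]} hit by 10; {[12,14],[14,15]} hit by 14; {[16,21],[20,22],[20,23]} hit by 21; {[26,27]} hit by 27.
Points: 6, 10, 14, 21, 27 (5 total).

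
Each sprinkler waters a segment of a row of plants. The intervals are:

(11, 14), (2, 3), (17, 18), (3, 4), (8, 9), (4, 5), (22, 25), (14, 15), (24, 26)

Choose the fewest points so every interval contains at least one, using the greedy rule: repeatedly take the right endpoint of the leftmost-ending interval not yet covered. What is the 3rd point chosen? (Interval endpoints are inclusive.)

9

Process intervals by earliest right end; each time one isn't hit yet, stab at its right endpoint.
By right end: [2,3]  [3,4]  [4,5]  [8,9]  [11,14]  [14,15]  [17,18]  [22,25]  [24,26]
[2,3] uncovered → point at 3; [4,5] uncovered → point at 5; [8,9] uncovered → point at 9; [11,14] uncovered → point at 14; [17,18] uncovered → point at 18; [22,25] uncovered → point at 25.
Points: 3, 5, 9, 14, 18, 25 (6 total).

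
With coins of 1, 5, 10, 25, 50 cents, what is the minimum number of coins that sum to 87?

Greedy: take as many of the largest coin as possible, then repeat with the remainder.
87 = 1×50 + 1×25 + 1×10 + 2×1
Total coins = 1 + 1 + 1 + 2 = 5

5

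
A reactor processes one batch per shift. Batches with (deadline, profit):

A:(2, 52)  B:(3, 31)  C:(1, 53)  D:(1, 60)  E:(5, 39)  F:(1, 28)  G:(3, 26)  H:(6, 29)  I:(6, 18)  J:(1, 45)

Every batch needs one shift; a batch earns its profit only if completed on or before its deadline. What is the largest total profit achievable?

229

Sort by profit descending; place each in the latest free slot ≤ its deadline.
Profit order: D=60 C=53 A=52 J=45 E=39 B=31 H=29 F=28 G=26 I=18
Assign: D→slot 1, C skipped, A→slot 2, J skipped, E→slot 5, B→slot 3, H→slot 6, F skipped, G skipped, I→slot 4.
Slots: [1:D] [2:A] [3:B] [4:I] [5:E] [6:H]
Profit = 60 + 52 + 31 + 18 + 39 + 29 = 229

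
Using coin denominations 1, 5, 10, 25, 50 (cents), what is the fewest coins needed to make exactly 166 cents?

6

Greedy: take as many of the largest coin as possible, then repeat with the remainder.
166 = 3×50 + 1×10 + 1×5 + 1×1
Total coins = 3 + 1 + 1 + 1 = 6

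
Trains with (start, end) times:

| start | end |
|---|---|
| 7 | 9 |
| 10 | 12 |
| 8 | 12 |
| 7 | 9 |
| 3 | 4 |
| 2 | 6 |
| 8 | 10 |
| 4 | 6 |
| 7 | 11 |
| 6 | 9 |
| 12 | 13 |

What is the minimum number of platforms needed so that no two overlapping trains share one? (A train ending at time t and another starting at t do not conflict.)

Events (time:±→running): 2:+→1 3:+→2 4:-→1 4:+→2 6:-→1 6:-→0 6:+→1 7:+→2 7:+→3 7:+→4 8:+→5 8:+→6 … peak 6.

6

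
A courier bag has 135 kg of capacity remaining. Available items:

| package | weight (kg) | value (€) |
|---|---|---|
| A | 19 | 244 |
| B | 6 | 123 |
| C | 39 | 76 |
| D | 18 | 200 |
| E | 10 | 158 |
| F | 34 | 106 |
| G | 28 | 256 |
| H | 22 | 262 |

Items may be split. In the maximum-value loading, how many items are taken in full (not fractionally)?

6

Ratios (sorted): B 20.50, E 15.80, A 12.84, H 11.91, D 11.11, G 9.14, F 3.12, C 1.95
take B (6 @ 123); take E (10 @ 158); take A (19 @ 244); take H (22 @ 262); take D (18 @ 200); take G (28 @ 256); take 32/34 of F → 99.76. Capacity used 135/135.
6 item(s) taken whole; one partial (take 32/34 of F).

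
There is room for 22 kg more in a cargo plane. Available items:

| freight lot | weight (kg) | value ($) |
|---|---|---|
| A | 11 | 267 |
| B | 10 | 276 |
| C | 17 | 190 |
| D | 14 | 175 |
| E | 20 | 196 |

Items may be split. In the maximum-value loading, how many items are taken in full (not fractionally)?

2

Greedy by value/weight ratio, highest first.
Ratios (sorted): B 27.60, A 24.27, D 12.50, C 11.18, E 9.80
take B (10 @ 276); take A (11 @ 267); take 1/14 of D → 12.50. Capacity used 22/22.
2 item(s) taken whole; one partial (take 1/14 of D).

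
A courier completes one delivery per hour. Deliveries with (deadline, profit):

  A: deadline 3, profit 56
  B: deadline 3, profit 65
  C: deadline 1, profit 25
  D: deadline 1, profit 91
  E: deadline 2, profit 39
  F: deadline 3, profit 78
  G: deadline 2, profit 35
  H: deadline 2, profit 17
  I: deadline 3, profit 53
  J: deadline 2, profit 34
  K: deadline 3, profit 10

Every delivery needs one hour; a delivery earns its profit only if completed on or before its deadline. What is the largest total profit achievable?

234

By profit: D(d1,91), F(d3,78), B(d3,65), A(d3,56), I(d3,53), E(d2,39), G(d2,35), J(d2,34), C(d1,25), H(d2,17), K(d3,10)
D→slot 1; F→slot 3; B→slot 2; A skipped; I skipped; E skipped; G skipped; J skipped; C skipped; H skipped; K skipped.
Profit = 91 + 65 + 78 = 234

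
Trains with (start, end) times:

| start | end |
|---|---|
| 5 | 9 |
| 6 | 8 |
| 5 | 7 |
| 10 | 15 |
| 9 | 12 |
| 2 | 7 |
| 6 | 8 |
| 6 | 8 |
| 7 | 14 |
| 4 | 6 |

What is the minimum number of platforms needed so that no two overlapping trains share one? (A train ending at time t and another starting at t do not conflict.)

The answer is the maximum number of intervals overlapping at any instant.
starts: [2, 4, 5, 5, 6, 6, 6, 7, 9, 10]
ends:   [6, 7, 7, 8, 8, 8, 9, 12, 14, 15]
s2→1 s4→2 s5→3 s5→4 e6→3 s6→4 s6→5 s6→6  — peak 6.

6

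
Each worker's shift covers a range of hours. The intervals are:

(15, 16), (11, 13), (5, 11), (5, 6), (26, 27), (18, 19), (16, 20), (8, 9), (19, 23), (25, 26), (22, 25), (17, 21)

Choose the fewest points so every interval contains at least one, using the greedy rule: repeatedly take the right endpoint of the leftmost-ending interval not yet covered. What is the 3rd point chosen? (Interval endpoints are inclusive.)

Process intervals by earliest right end; each time one isn't hit yet, stab at its right endpoint.
Sorted: [5,6] [8,9] [5,11] [11,13] [15,16] [18,19] [16,20] [17,21] [19,23] [22,25] [25,26] [26,27]
{[5,6]} hit by 6; {[8,9],[5,11]} hit by 9; {[11,13]} hit by 13; {[15,16]} hit by 16; {[18,19],[16,20],[17,21],[19,23]} hit by 19; {[22,25],[25,26]} hit by 25; {[26,27]} hit by 27.
Points: 6, 9, 13, 16, 19, 25, 27 (7 total).

13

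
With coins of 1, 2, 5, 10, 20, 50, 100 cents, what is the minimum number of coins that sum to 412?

6

412 = 4×100 + 1×10 + 1×2
Total coins = 4 + 1 + 1 = 6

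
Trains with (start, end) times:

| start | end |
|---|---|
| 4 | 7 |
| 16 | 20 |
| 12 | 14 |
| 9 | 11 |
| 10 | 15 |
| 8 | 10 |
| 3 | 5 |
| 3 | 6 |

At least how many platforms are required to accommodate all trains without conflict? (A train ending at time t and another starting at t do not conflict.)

Count concurrent intervals with a sweep; the peak is the room count.
Events (time:±→running): 3:+→1 3:+→2 4:+→3 … peak 3.

3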